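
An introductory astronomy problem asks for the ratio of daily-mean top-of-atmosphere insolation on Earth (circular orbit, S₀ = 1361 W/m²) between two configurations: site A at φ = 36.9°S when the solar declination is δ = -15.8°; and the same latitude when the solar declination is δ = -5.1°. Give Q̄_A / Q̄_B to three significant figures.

— Configuration A (φ=-36.9°):
cos H₀ = −tan(-36.9°) tan(-15.800°) = -0.2125, H₀ = 1.7849 rad.
Bracket: H₀ sin φ sin δ + cos φ cos δ sin H₀ = 1.7849×-0.60042×-0.27228 + 0.79968×0.96222×0.97717 = 0.291800 + 0.751901 = 1.043701.
Q̄ = (S₀/π) × [bracket] = (1361/π) × 1.043701 = 452.15 W/m².
— Configuration B (φ=-36.9°):
cos H₀ = −tan(-36.9°) tan(-5.100°) = -0.0670, H₀ = 1.6379 rad.
Bracket: H₀ sin φ sin δ + cos φ cos δ sin H₀ = 1.6379×-0.60042×-0.08889 + 0.79968×0.99604×0.99775 = 0.087417 + 0.794721 = 0.882138.
Q̄ = (S₀/π) × [bracket] = (1361/π) × 0.882138 = 382.16 W/m².
Ratio Q̄_A / Q̄_B = 452.15 / 382.16 = 1.183.

Q̄_A / Q̄_B ≈ 1.18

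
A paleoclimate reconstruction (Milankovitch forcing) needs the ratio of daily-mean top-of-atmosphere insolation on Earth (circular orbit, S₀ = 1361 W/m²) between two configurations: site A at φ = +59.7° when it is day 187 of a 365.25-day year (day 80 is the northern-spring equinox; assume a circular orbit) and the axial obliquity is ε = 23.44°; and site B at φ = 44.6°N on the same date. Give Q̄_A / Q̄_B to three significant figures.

Q̄_A / Q̄_B ≈ 0.976

— Configuration A (φ=+59.7°):
Solar longitude: λ_s = 360° × (187 − 80)/365.25 = 105.462°.
sin δ = sin 23.44° × sin 105.462° = 0.38339, so δ = +22.544°.
cos H₀ = −tan(+59.7°) tan(+22.544°) = -0.7104, H₀ = 2.3608 rad.
Bracket: H₀ sin φ sin δ + cos φ cos δ sin H₀ = 2.3608×0.86340×0.38339 + 0.50453×0.92359×0.70382 = 0.781469 + 0.327965 = 1.109434.
Q̄ = (S₀/π) × [bracket] = (1361/π) × 1.109434 = 480.63 W/m².
— Configuration B (φ=+44.6°):
cos H₀ = −tan(+44.6°) tan(+22.544°) = -0.4094, H₀ = 1.9925 rad.
Bracket: H₀ sin φ sin δ + cos φ cos δ sin H₀ = 1.9925×0.70215×0.38339 + 0.71203×0.92359×0.91237 = 0.536376 + 0.599996 = 1.136372.
Q̄ = (S₀/π) × [bracket] = (1361/π) × 1.136372 = 492.30 W/m².
Ratio Q̄_A / Q̄_B = 480.63 / 492.30 = 0.9763.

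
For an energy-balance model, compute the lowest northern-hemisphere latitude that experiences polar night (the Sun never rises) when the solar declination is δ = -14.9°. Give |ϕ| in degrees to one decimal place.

|ϕ| = 75.1°

Polar night requires cos h₀ = −tan ϕ tan δ ≥ 1, i.e. tan ϕ tan δ ≤ −1.
The boundary is |tan ϕ| · |tan δ| = 1, so |ϕ| = 90° − |δ| = 90° − 14.9° = 75.1° in the northern hemisphere.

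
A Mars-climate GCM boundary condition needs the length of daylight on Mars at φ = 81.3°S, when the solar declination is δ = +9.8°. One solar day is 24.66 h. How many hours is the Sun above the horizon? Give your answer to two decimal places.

0.00 h

cos H₀ = −tan φ · tan δ = 1.1288 ≥ 1, so the Sun never rises (polar night) and H₀ = 0.
Daylight = 2H₀/(2π) × 24.66 h = (0.0000/π) × 24.66 = 0.00 h.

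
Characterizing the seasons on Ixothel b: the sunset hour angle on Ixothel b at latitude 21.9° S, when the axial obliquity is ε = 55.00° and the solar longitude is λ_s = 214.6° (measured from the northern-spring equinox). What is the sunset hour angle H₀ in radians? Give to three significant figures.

Solar declination: sin δ = sin ε · sin λ_s = sin 55.00° × sin 214.6° = -0.46515, so δ = -27.720°.
cos H₀ = −tan φ · tan δ = −tan(-21.9°) × tan(-27.720°) = -0.2112, so H₀ = 1.7836 rad = 102.19°.

H₀ = 1.78 rad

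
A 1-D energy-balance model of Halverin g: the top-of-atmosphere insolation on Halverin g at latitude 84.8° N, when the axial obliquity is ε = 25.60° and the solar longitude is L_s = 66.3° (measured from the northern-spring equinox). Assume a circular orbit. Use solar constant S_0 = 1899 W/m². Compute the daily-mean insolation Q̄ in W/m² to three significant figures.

Q̄ ≈ 748 W/m²

Solar declination: sin δ = sin ε · sin L_s = sin 25.60° × sin 66.3° = 0.39564, so δ = +23.306°.
cos h₀ = −tan(+84.8°) tan(+23.306°) = -4.7337 ≤ −1 ⇒ polar day, h₀ = π.
Bracket: h₀ sin ϕ sin δ + cos ϕ cos δ sin h₀ = 3.1416×0.99588×0.39564 + 0.09063×0.91840×0.00000 = 1.237822 + 0.000000 = 1.237822.
Q̄ = (S_0/π) × [bracket] = (1899/π) × 1.237822 = 748.2 W/m².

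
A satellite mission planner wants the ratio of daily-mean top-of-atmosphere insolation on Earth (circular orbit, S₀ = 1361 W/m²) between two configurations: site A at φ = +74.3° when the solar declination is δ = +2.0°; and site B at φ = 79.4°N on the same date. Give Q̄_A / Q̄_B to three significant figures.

Q̄_A / Q̄_B ≈ 1.35

— Configuration A (φ=+74.3°):
cos H₀ = −tan(+74.3°) tan(+2.000°) = -0.1242, H₀ = 1.6954 rad.
Bracket: H₀ sin φ sin δ + cos φ cos δ sin H₀ = 1.6954×0.96269×0.03490 + 0.27060×0.99939×0.99225 = 0.056962 + 0.268339 = 0.325301.
Q̄ = (S₀/π) × [bracket] = (1361/π) × 0.325301 = 140.93 W/m².
— Configuration B (φ=+79.4°):
cos H₀ = −tan(+79.4°) tan(+2.000°) = -0.1866, H₀ = 1.7585 rad.
Bracket: H₀ sin φ sin δ + cos φ cos δ sin H₀ = 1.7585×0.98294×0.03490 + 0.18395×0.99939×0.98244 = 0.060325 + 0.180610 = 0.240935.
Q̄ = (S₀/π) × [bracket] = (1361/π) × 0.240935 = 104.38 W/m².
Ratio Q̄_A / Q̄_B = 140.93 / 104.38 = 1.350.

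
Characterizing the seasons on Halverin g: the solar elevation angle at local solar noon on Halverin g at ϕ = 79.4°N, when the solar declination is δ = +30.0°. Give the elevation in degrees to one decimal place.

At local noon the hour angle is zero, so the zenith angle equals |ϕ − δ| = |+79.4° − (+30.000°)| = 49.400°.
Elevation = 90° − 49.400° = 40.6°.

40.6°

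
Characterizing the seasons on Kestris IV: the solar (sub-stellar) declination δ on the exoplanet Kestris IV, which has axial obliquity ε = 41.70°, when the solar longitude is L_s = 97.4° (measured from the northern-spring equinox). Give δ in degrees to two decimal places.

δ = +41.28°

sin δ = sin ε · sin L_s = sin 41.70° × sin 97.4° = 0.659690.
δ = arcsin(0.659690) = +41.28°.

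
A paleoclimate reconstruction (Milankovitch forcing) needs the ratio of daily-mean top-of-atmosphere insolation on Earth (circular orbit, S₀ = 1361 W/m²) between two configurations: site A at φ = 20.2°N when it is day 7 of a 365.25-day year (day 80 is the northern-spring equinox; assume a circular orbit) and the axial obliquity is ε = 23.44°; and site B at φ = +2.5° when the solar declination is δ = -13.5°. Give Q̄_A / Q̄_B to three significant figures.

Q̄_A / Q̄_B ≈ 0.705

— Configuration A (φ=+20.2°):
Solar longitude: λ_s = 360° × (7 − 80)/365.25 = -71.951°, i.e. -71.951° + 360° = 288.049°.
sin δ = sin 23.44° × sin 288.049° = -0.37821, so δ = -22.223°.
cos H₀ = −tan(+20.2°) tan(-22.223°) = 0.1503, H₀ = 1.4199 rad.
Bracket: H₀ sin φ sin δ + cos φ cos δ sin H₀ = 1.4199×0.34530×-0.37821 + 0.93849×0.92572×0.98864 = -0.185433 + 0.858910 = 0.673477.
Q̄ = (S₀/π) × [bracket] = (1361/π) × 0.673477 = 291.76 W/m².
— Configuration B (φ=+2.5°):
cos H₀ = −tan(+2.5°) tan(-13.500°) = 0.0105, H₀ = 1.5603 rad.
Bracket: H₀ sin φ sin δ + cos φ cos δ sin H₀ = 1.5603×0.04362×-0.23345 + 0.99905×0.97237×0.99995 = -0.015889 + 0.971398 = 0.955509.
Q̄ = (S₀/π) × [bracket] = (1361/π) × 0.955509 = 413.95 W/m².
Ratio Q̄_A / Q̄_B = 291.76 / 413.95 = 0.7048.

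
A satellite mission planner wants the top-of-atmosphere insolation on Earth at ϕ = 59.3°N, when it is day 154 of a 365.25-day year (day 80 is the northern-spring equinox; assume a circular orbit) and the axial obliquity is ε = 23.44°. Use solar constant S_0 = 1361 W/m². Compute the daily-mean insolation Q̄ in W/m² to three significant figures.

Solar longitude: L_s = 360° × (154 − 80)/365.25 = 72.936°.
sin δ = sin 23.44° × sin 72.936° = 0.38028, so δ = +22.351°.
cos h₀ = −tan(+59.3°) tan(+22.351°) = -0.6925, h₀ = 2.3357 rad.
Bracket: h₀ sin ϕ sin δ + cos ϕ cos δ sin h₀ = 2.3357×0.85985×0.38028 + 0.51054×0.92487×0.72143 = 0.763736 + 0.340647 = 1.104383.
Q̄ = (S_0/π) × [bracket] = (1361/π) × 1.104383 = 478.4 W/m².

Q̄ ≈ 478 W/m²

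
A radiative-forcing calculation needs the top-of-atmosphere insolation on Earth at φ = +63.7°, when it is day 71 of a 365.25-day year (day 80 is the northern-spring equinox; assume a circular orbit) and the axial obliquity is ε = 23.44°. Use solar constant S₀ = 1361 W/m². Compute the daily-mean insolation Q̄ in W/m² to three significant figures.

Solar longitude: λ_s = 360° × (71 − 80)/365.25 = -8.871°, i.e. -8.871° + 360° = 351.129°.
sin δ = sin 23.44° × sin 351.129° = -0.06134, so δ = -3.517°.
cos H₀ = −tan(+63.7°) tan(-3.517°) = 0.1243, H₀ = 1.4461 rad.
Bracket: H₀ sin φ sin δ + cos φ cos δ sin H₀ = 1.4461×0.89649×-0.06134 + 0.44307×0.99812×0.99224 = -0.079522 + 0.438805 = 0.359283.
Q̄ = (S₀/π) × [bracket] = (1361/π) × 0.359283 = 155.6 W/m².

Q̄ ≈ 156 W/m²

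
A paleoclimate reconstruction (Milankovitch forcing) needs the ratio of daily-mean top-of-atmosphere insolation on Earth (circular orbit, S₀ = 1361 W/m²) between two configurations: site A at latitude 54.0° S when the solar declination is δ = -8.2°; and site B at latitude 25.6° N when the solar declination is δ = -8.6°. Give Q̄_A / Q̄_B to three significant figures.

Q̄_A / Q̄_B ≈ 0.977

— Configuration A (φ=-54.0°):
cos H₀ = −tan(-54.0°) tan(-8.200°) = -0.1983, H₀ = 1.7705 rad.
Bracket: H₀ sin φ sin δ + cos φ cos δ sin H₀ = 1.7705×-0.80902×-0.14263 + 0.58779×0.98978×0.98013 = 0.204299 + 0.570223 = 0.774522.
Q̄ = (S₀/π) × [bracket] = (1361/π) × 0.774522 = 335.54 W/m².
— Configuration B (φ=+25.6°):
cos H₀ = −tan(+25.6°) tan(-8.600°) = 0.0725, H₀ = 1.4983 rad.
Bracket: H₀ sin φ sin δ + cos φ cos δ sin H₀ = 1.4983×0.43209×-0.14954 + 0.90183×0.98876×0.99737 = -0.096812 + 0.889348 = 0.792536.
Q̄ = (S₀/π) × [bracket] = (1361/π) × 0.792536 = 343.34 W/m².
Ratio Q̄_A / Q̄_B = 335.54 / 343.34 = 0.9773.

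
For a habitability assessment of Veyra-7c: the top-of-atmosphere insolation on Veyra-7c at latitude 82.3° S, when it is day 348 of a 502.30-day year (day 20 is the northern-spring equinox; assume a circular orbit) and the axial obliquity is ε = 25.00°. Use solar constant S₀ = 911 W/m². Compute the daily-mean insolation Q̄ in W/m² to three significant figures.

Q̄ ≈ 313 W/m²

Solar longitude: λ_s = 360° × (348 − 20)/502.30 = 235.079°.
sin δ = sin 25.00° × sin 235.079° = -0.34652, so δ = -20.275°.
cos H₀ = −tan(-82.3°) tan(-20.275°) = -2.7322 ≤ −1 ⇒ polar day, H₀ = π.
Bracket: H₀ sin φ sin δ + cos φ cos δ sin H₀ = 3.1416×-0.99098×-0.34652 + 0.13399×0.93804×0.00000 = 1.078808 + 0.000000 = 1.078808.
Q̄ = (S₀/π) × [bracket] = (911/π) × 1.078808 = 312.8 W/m².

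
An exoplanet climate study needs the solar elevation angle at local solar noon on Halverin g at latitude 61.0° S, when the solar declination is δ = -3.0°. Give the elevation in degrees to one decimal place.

32.0°

At local noon the hour angle is zero, so the zenith angle equals |ϕ − δ| = |-61.0° − (-3.000°)| = 58.000°.
Elevation = 90° − 58.000° = 32.0°.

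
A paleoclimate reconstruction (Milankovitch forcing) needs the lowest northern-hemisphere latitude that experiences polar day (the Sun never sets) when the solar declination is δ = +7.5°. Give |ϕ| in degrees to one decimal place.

|ϕ| = 82.5°

Polar day requires cos h₀ = −tan ϕ tan δ ≤ −1, i.e. tan ϕ tan δ ≥ 1.
The boundary is |tan ϕ| · |tan δ| = 1, so |ϕ| = 90° − |δ| = 90° − 7.5° = 82.5° in the northern hemisphere.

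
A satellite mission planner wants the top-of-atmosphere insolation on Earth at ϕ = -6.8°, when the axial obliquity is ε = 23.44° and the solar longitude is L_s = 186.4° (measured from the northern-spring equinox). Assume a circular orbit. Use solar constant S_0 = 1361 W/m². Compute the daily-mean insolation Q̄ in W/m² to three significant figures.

Q̄ ≈ 433 W/m²

Solar declination: sin δ = sin ε · sin L_s = sin 23.44° × sin 186.4° = -0.04434, so δ = -2.541°.
cos h₀ = −tan(-6.8°) tan(-2.541°) = -0.0053, h₀ = 1.5761 rad.
Bracket: h₀ sin ϕ sin δ + cos ϕ cos δ sin h₀ = 1.5761×-0.11840×-0.04434 + 0.99297×0.99902×0.99999 = 0.008274 + 0.991987 = 1.000261.
Q̄ = (S_0/π) × [bracket] = (1361/π) × 1.000261 = 433.3 W/m².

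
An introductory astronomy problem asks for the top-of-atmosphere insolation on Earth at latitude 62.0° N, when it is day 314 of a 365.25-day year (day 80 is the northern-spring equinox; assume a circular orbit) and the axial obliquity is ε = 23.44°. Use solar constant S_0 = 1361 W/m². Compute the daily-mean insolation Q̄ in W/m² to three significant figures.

Solar longitude: L_s = 360° × (314 − 80)/365.25 = 230.637°.
sin δ = sin 23.44° × sin 230.637° = -0.30755, so δ = -17.911°.
cos h₀ = −tan(+62.0°) tan(-17.911°) = 0.6079, h₀ = 0.9174 rad.
Bracket: h₀ sin ϕ sin δ + cos ϕ cos δ sin h₀ = 0.9174×0.88295×-0.30755 + 0.46947×0.95153×0.79404 = -0.249121 + 0.354709 = 0.105588.
Q̄ = (S_0/π) × [bracket] = (1361/π) × 0.105588 = 45.74 W/m².

Q̄ ≈ 45.7 W/m²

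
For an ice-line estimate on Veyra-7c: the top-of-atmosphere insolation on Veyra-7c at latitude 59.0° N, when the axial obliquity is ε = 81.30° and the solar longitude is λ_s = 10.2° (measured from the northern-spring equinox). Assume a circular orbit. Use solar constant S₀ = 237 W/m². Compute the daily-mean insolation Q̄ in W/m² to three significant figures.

Q̄ ≈ 57.7 W/m²

Solar declination: sin δ = sin ε · sin λ_s = sin 81.30° × sin 10.2° = 0.17505, so δ = +10.081°.
cos H₀ = −tan(+59.0°) tan(+10.081°) = -0.2959, H₀ = 1.8712 rad.
Bracket: H₀ sin φ sin δ + cos φ cos δ sin H₀ = 1.8712×0.85717×0.17505 + 0.51504×0.98456×0.95522 = 0.280769 + 0.484380 = 0.765149.
Q̄ = (S₀/π) × [bracket] = (237/π) × 0.765149 = 57.72 W/m².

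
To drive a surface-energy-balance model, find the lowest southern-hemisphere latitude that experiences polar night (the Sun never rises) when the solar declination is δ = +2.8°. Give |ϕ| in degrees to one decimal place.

Polar night requires cos h₀ = −tan ϕ tan δ ≥ 1, i.e. tan ϕ tan δ ≤ −1.
The boundary is |tan ϕ| · |tan δ| = 1, so |ϕ| = 90° − |δ| = 90° − 2.8° = 87.2° in the southern hemisphere.

|ϕ| = 87.2°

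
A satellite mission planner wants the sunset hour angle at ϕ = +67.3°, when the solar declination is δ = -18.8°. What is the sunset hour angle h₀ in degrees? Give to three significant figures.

cos h₀ = −tan ϕ · tan δ = −tan(+67.3°) × tan(-18.800°) = 0.8138, so h₀ = 0.6201 rad = 35.53°.

h₀ = 35.5°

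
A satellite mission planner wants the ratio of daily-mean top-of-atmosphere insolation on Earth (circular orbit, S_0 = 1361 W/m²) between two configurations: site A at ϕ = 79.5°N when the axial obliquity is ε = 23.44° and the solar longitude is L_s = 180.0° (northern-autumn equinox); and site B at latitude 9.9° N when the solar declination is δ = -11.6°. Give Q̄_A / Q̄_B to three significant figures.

— Configuration A (ϕ=+79.5°):
Solar declination: sin δ = sin ε · sin L_s = sin 23.44° × sin 180.0° = 0.00000, so δ = +0.000°.
cos h₀ = −tan(+79.5°) tan(+0.000°) = -0.0000, h₀ = 1.5708 rad.
Bracket: h₀ sin ϕ sin δ + cos ϕ cos δ sin h₀ = 1.5708×0.98325×0.00000 + 0.18224×1.00000×1.00000 = 0.000000 + 0.182240 = 0.182240.
Q̄ = (S_0/π) × [bracket] = (1361/π) × 0.182240 = 78.950 W/m².
— Configuration B (ϕ=+9.9°):
cos h₀ = −tan(+9.9°) tan(-11.600°) = 0.0358, h₀ = 1.5350 rad.
Bracket: h₀ sin ϕ sin δ + cos ϕ cos δ sin h₀ = 1.5350×0.17193×-0.20108 + 0.98511×0.97958×0.99936 = -0.053068 + 0.964376 = 0.911308.
Q̄ = (S_0/π) × [bracket] = (1361/π) × 0.911308 = 394.80 W/m².
Ratio Q̄_A / Q̄_B = 78.950 / 394.80 = 0.2000.

Q̄_A / Q̄_B ≈ 0.200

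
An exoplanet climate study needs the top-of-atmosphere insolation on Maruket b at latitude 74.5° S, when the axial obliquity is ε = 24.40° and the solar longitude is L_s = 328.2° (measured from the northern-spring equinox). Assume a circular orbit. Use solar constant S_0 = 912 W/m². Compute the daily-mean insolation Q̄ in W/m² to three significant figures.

Q̄ ≈ 198 W/m²

Solar declination: sin δ = sin ε · sin L_s = sin 24.40° × sin 328.2° = -0.21769, so δ = -12.573°.
cos h₀ = −tan(-74.5°) tan(-12.573°) = -0.8042, h₀ = 2.5052 rad.
Bracket: h₀ sin ϕ sin δ + cos ϕ cos δ sin h₀ = 2.5052×-0.96363×-0.21769 + 0.26724×0.97602×0.59430 = 0.525522 + 0.155012 = 0.680534.
Q̄ = (S_0/π) × [bracket] = (912/π) × 0.680534 = 197.6 W/m².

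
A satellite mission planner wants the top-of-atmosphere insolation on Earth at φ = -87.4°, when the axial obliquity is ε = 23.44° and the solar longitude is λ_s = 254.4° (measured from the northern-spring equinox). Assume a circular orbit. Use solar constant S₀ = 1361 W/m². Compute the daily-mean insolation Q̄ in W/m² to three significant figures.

Solar declination: sin δ = sin ε · sin λ_s = sin 23.44° × sin 254.4° = -0.38313, so δ = -22.528°.
cos H₀ = −tan(-87.4°) tan(-22.528°) = -9.1343 ≤ −1 ⇒ polar day, H₀ = π.
Bracket: H₀ sin φ sin δ + cos φ cos δ sin H₀ = 3.1416×-0.99897×-0.38313 + 0.04536×0.92369×0.00000 = 1.202401 + 0.000000 = 1.202401.
Q̄ = (S₀/π) × [bracket] = (1361/π) × 1.202401 = 520.9 W/m².

Q̄ ≈ 521 W/m²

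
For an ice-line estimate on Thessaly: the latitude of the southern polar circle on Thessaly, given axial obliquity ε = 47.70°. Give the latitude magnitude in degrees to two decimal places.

The polar circle is the lowest latitude that experiences at least one full rotation of continuous darkness at the northern-summer solstice; it lies at |ϕ| = 90° − ε = 90° − 47.70° = 42.30°.

42.30°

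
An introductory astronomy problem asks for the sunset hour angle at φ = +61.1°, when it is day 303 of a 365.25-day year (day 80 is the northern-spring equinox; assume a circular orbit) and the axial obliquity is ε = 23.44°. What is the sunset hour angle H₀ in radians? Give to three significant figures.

H₀ = 1.07 rad

Solar longitude: λ_s = 360° × (303 − 80)/365.25 = 219.795°.
sin δ = sin 23.44° × sin 219.795° = -0.25460, so δ = -14.750°.
cos H₀ = −tan φ · tan δ = −tan(+61.1°) × tan(-14.750°) = 0.4769, so H₀ = 1.0736 rad = 61.52°.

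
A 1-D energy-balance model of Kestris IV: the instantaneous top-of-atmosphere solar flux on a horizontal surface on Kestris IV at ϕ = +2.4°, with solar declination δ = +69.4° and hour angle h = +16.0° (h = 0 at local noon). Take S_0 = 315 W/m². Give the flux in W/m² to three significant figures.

119 W/m²

cos θ_z = sin ϕ sin δ + cos ϕ cos δ cos h = 0.039198 + 0.337915 = 0.377113.
Flux = S_0 · cos θ_z = 315 × 0.377113 = 118.8 W/m².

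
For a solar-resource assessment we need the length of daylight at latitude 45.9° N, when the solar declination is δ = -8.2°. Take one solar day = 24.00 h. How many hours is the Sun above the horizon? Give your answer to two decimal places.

cos H₀ = −tan φ · tan δ = −tan(+45.9°) × tan(-8.200°) = 0.1487, so H₀ = 1.4215 rad = 81.45°.
Daylight = 2H₀/(2π) × 24.00 h = (1.4215/π) × 24.00 = 10.86 h.

10.86 h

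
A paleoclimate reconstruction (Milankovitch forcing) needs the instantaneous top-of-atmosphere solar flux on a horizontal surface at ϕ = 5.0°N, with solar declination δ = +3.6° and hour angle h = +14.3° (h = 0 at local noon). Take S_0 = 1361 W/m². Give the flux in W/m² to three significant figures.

1.32e+03 W/m²

cos θ_z = sin ϕ sin δ + cos ϕ cos δ cos h = 0.005473 + 0.963423 = 0.968896.
Flux = S_0 · cos θ_z = 1361 × 0.968896 = 1319 W/m².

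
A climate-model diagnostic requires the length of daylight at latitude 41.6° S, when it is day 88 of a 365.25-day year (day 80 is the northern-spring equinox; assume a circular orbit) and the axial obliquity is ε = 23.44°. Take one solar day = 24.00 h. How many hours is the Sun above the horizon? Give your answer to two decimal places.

11.63 h

Solar longitude: λ_s = 360° × (88 − 80)/365.25 = 7.885°.
sin δ = sin 23.44° × sin 7.885° = 0.05457, so δ = +3.128°.
cos H₀ = −tan φ · tan δ = −tan(-41.6°) × tan(+3.128°) = 0.0485, so H₀ = 1.5223 rad = 87.22°.
Daylight = 2H₀/(2π) × 24.00 h = (1.5223/π) × 24.00 = 11.63 h.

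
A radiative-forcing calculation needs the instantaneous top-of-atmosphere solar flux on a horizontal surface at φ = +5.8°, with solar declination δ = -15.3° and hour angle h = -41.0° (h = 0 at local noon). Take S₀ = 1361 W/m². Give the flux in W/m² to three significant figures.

cos θ_z = sin φ sin δ + cos φ cos δ cos h = -0.026666 + 0.724234 = 0.697568.
Flux = S₀ · cos θ_z = 1361 × 0.697568 = 949.4 W/m².

949 W/m²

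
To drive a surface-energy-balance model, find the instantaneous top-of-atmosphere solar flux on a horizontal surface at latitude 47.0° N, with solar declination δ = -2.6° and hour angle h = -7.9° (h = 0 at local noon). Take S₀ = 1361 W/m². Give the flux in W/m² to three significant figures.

cos θ_z = sin φ sin δ + cos φ cos δ cos h = -0.033176 + 0.674830 = 0.641654.
Flux = S₀ · cos θ_z = 1361 × 0.641654 = 873.3 W/m².

873 W/m²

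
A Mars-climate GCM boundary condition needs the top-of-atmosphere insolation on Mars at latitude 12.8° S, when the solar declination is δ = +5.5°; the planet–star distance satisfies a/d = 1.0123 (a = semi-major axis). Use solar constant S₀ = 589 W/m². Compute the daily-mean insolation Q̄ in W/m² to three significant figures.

Q̄ ≈ 180 W/m²

cos H₀ = −tan(-12.8°) tan(+5.500°) = 0.0219, H₀ = 1.5489 rad.
Bracket: H₀ sin φ sin δ + cos φ cos δ sin H₀ = 1.5489×-0.22155×0.09585 + 0.97515×0.99540×0.99976 = -0.032892 + 0.970431 = 0.937539.
Inverse-square distance factor (a/d)² = 1.0123² = 1.024751.
Q̄ = (S₀/π) × 1.024751 × [bracket] = (589/π) × 1.024751 × 0.937539 = 180.1 W/m².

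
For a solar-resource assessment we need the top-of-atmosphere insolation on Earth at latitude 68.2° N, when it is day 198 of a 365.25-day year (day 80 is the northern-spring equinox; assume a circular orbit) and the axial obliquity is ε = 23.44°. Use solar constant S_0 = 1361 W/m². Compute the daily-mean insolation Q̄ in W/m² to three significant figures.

Solar longitude: L_s = 360° × (198 − 80)/365.25 = 116.304°.
sin δ = sin 23.44° × sin 116.304° = 0.35660, so δ = +20.892°.
cos h₀ = −tan(+68.2°) tan(+20.892°) = -0.9543, h₀ = 2.8381 rad.
Bracket: h₀ sin ϕ sin δ + cos ϕ cos δ sin h₀ = 2.8381×0.92849×0.35660 + 0.37137×0.93426×0.29884 = 0.939694 + 0.103684 = 1.043378.
Q̄ = (S_0/π) × [bracket] = (1361/π) × 1.043378 = 452.0 W/m².

Q̄ ≈ 452 W/m²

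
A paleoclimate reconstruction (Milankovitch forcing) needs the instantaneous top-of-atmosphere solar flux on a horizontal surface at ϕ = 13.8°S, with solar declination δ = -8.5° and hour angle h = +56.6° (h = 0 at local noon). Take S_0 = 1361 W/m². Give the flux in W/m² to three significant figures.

768 W/m²

cos θ_z = sin ϕ sin δ + cos ϕ cos δ cos h = 0.035257 + 0.528719 = 0.563976.
Flux = S_0 · cos θ_z = 1361 × 0.563976 = 767.6 W/m².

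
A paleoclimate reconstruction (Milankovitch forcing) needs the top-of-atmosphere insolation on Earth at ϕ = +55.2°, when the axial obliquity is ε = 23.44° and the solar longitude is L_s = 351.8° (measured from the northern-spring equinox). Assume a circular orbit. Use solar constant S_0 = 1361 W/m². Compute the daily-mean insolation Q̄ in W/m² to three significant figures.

Solar declination: sin δ = sin ε · sin L_s = sin 23.44° × sin 351.8° = -0.05674, so δ = -3.252°.
cos h₀ = −tan(+55.2°) tan(-3.252°) = 0.0818, h₀ = 1.4889 rad.
Bracket: h₀ sin ϕ sin δ + cos ϕ cos δ sin h₀ = 1.4889×0.82115×-0.05674 + 0.57071×0.99839×0.99665 = -0.069371 + 0.567882 = 0.498511.
Q̄ = (S_0/π) × [bracket] = (1361/π) × 0.498511 = 216.0 W/m².

Q̄ ≈ 216 W/m²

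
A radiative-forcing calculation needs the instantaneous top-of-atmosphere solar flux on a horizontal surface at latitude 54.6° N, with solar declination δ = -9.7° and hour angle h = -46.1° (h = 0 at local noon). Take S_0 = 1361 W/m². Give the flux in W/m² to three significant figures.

cos θ_z = sin ϕ sin δ + cos ϕ cos δ cos h = -0.137340 + 0.395932 = 0.258592.
Flux = S_0 · cos θ_z = 1361 × 0.258592 = 351.9 W/m².

352 W/m²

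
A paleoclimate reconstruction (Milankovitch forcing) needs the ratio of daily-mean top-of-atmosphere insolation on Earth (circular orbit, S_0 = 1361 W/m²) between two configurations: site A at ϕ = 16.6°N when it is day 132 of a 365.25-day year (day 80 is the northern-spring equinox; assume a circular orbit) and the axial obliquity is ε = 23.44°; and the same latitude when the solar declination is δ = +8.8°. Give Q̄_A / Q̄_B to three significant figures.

— Configuration A (ϕ=+16.6°):
Solar longitude: L_s = 360° × (132 − 80)/365.25 = 51.253°.
sin δ = sin 23.44° × sin 51.253° = 0.31024, so δ = +18.074°.
cos h₀ = −tan(+16.6°) tan(+18.074°) = -0.0973, h₀ = 1.6682 rad.
Bracket: h₀ sin ϕ sin δ + cos ϕ cos δ sin h₀ = 1.6682×0.28569×0.31024 + 0.95832×0.95066×0.99526 = 0.147857 + 0.906718 = 1.054575.
Q̄ = (S_0/π) × [bracket] = (1361/π) × 1.054575 = 456.86 W/m².
— Configuration B (ϕ=+16.6°):
cos h₀ = −tan(+16.6°) tan(+8.800°) = -0.0462, h₀ = 1.6170 rad.
Bracket: h₀ sin ϕ sin δ + cos ϕ cos δ sin h₀ = 1.6170×0.28569×0.15299 + 0.95832×0.98823×0.99893 = 0.070675 + 0.946027 = 1.016702.
Q̄ = (S_0/π) × [bracket] = (1361/π) × 1.016702 = 440.46 W/m².
Ratio Q̄_A / Q̄_B = 456.86 / 440.46 = 1.037.

Q̄_A / Q̄_B ≈ 1.04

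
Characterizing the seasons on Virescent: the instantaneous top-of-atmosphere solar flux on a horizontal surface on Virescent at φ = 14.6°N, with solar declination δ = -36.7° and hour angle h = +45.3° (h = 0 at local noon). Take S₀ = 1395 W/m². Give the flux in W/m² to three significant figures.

551 W/m²

cos θ_z = sin φ sin δ + cos φ cos δ cos h = -0.150643 + 0.545754 = 0.395111.
Flux = S₀ · cos θ_z = 1395 × 0.395111 = 551.2 W/m².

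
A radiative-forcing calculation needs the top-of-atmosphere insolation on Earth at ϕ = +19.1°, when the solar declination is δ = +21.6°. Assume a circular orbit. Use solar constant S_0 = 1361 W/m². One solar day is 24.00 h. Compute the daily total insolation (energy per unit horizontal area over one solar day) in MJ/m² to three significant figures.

cos h₀ = −tan(+19.1°) tan(+21.600°) = -0.1371, h₀ = 1.7083 rad.
Bracket: h₀ sin ϕ sin δ + cos ϕ cos δ sin h₀ = 1.7083×0.32722×0.36812 + 0.94495×0.92978×0.99056 = 0.205775 + 0.870302 = 1.076077.
Q̄ = (S_0/π) × [bracket] = (1361/π) × 1.076077 = 466.18 W/m².
Daily total = Q̄ × 24.00 h × 3600 s/h = 466.18 × 24.00 × 3600 / 10⁶ = 40.28 MJ/m².

40.3 MJ/m²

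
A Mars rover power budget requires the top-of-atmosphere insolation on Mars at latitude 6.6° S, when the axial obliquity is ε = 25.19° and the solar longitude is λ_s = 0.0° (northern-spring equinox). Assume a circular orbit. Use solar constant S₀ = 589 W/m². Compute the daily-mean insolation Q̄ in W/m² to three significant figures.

Q̄ ≈ 186 W/m²

Solar declination: sin δ = sin ε · sin λ_s = sin 25.19° × sin 0.0° = 0.00000, so δ = +0.000°.
cos H₀ = −tan(-6.6°) tan(+0.000°) = 0.0000, H₀ = 1.5708 rad.
Bracket: H₀ sin φ sin δ + cos φ cos δ sin H₀ = 1.5708×-0.11494×0.00000 + 0.99337×1.00000×1.00000 = -0.000000 + 0.993370 = 0.993370.
Q̄ = (S₀/π) × [bracket] = (589/π) × 0.993370 = 186.2 W/m².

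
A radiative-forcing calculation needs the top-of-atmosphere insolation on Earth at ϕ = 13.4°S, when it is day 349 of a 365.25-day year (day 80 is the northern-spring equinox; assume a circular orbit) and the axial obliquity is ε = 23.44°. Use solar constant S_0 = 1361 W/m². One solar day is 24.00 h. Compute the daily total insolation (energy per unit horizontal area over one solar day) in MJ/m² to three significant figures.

Solar longitude: L_s = 360° × (349 − 80)/365.25 = 265.133°.
sin δ = sin 23.44° × sin 265.133° = -0.39635, so δ = -23.350°.
cos h₀ = −tan(-13.4°) tan(-23.350°) = -0.1028, h₀ = 1.6738 rad.
Bracket: h₀ sin ϕ sin δ + cos ϕ cos δ sin h₀ = 1.6738×-0.23175×-0.39635 + 0.97278×0.91810×0.99470 = 0.153745 + 0.888376 = 1.042121.
Q̄ = (S_0/π) × [bracket] = (1361/π) × 1.042121 = 451.47 W/m².
Daily total = Q̄ × 24.00 h × 3600 s/h = 451.47 × 24.00 × 3600 / 10⁶ = 39.01 MJ/m².

39.0 MJ/m²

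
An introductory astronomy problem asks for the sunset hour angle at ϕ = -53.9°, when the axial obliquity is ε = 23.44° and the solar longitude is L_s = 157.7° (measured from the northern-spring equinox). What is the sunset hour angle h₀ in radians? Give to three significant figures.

h₀ = 1.36 rad

Solar declination: sin δ = sin ε · sin L_s = sin 23.44° × sin 157.7° = 0.15094, so δ = +8.682°.
cos h₀ = −tan ϕ · tan δ = −tan(-53.9°) × tan(+8.682°) = 0.2094, so h₀ = 1.3598 rad = 77.91°.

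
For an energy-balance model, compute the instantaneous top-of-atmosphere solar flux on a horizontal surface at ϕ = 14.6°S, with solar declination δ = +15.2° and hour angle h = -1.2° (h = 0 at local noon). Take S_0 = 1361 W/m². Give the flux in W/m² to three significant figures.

1.18e+03 W/m²

cos θ_z = sin ϕ sin δ + cos ϕ cos δ cos h = -0.066090 + 0.933651 = 0.867561.
Flux = S_0 · cos θ_z = 1361 × 0.867561 = 1181 W/m².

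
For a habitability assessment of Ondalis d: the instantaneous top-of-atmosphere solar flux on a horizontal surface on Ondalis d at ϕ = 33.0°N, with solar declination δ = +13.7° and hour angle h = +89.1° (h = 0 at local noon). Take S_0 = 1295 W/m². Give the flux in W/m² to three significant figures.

cos θ_z = sin ϕ sin δ + cos ϕ cos δ cos h = 0.128991 + 0.012798 = 0.141789.
Flux = S_0 · cos θ_z = 1295 × 0.141789 = 183.6 W/m².

184 W/m²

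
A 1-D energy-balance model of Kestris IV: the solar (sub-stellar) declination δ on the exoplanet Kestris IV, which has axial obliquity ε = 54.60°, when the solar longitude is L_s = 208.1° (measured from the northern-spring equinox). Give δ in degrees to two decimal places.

sin δ = sin ε · sin L_s = sin 54.60° × sin 208.1° = -0.383935.
δ = arcsin(-0.383935) = -22.58°.

δ = -22.58°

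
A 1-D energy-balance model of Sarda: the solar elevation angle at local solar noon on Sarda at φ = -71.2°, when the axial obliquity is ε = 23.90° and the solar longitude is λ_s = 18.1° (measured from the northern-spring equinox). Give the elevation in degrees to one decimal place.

11.6°

Solar declination: sin δ = sin ε · sin λ_s = sin 23.90° × sin 18.1° = 0.12587, so δ = +7.231°.
At local noon the hour angle is zero, so the zenith angle equals |φ − δ| = |-71.2° − (+7.231°)| = 78.431°.
Elevation = 90° − 78.431° = 11.6°.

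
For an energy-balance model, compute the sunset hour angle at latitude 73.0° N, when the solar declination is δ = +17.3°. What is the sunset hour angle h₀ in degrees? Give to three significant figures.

Sunrise equation: cos h₀ = −tan ϕ · tan δ = -1.0188 ≤ −1, so the Sun never sets (polar day) and h₀ = π.

h₀ = 180°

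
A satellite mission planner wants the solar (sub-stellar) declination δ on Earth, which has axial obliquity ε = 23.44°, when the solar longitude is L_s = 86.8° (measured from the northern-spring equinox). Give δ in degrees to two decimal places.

sin δ = sin ε · sin L_s = sin 23.44° × sin 86.8° = 0.397168.
δ = arcsin(0.397168) = +23.40°.

δ = +23.40°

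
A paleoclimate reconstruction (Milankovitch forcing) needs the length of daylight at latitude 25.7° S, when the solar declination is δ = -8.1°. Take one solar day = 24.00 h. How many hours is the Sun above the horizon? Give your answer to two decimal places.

cos H₀ = −tan φ · tan δ = −tan(-25.7°) × tan(-8.100°) = -0.0685, so H₀ = 1.6393 rad = 93.93°.
Daylight = 2H₀/(2π) × 24.00 h = (1.6393/π) × 24.00 = 12.52 h.

12.52 h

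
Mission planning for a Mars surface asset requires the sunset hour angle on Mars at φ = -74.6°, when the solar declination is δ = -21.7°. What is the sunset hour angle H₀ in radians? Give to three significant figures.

H₀ = 3.14 rad

Sunrise equation: cos H₀ = −tan φ · tan δ = -1.4447 ≤ −1, so the Sun never sets (polar day) and H₀ = π.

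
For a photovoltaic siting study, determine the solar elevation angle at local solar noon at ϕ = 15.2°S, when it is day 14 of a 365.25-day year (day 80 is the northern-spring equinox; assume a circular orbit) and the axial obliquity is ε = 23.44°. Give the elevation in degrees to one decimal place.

Solar longitude: L_s = 360° × (14 − 80)/365.25 = -65.051°, i.e. -65.051° + 360° = 294.949°.
sin δ = sin 23.44° × sin 294.949° = -0.36067, so δ = -21.141°.
At local noon the hour angle is zero, so the zenith angle equals |ϕ − δ| = |-15.2° − (-21.141°)| = 5.941°.
Elevation = 90° − 5.941° = 84.1°.

84.1°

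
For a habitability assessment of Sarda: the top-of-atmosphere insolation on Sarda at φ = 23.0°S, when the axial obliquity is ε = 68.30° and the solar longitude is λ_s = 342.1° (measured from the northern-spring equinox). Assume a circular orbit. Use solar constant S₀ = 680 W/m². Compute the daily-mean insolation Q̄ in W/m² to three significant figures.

Solar declination: sin δ = sin ε · sin λ_s = sin 68.30° × sin 342.1° = -0.28558, so δ = -16.593°.
cos H₀ = −tan(-23.0°) tan(-16.593°) = -0.1265, H₀ = 1.6976 rad.
Bracket: H₀ sin φ sin δ + cos φ cos δ sin H₀ = 1.6976×-0.39073×-0.28558 + 0.92050×0.95836×0.99197 = 0.189426 + 0.875087 = 1.064513.
Q̄ = (S₀/π) × [bracket] = (680/π) × 1.064513 = 230.4 W/m².

Q̄ ≈ 230 W/m²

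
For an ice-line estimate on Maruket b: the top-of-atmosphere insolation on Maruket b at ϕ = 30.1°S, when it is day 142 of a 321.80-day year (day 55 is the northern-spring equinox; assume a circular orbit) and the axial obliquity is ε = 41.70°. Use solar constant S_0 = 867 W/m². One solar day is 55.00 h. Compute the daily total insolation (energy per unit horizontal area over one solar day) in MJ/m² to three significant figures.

Solar longitude: L_s = 360° × (142 − 55)/321.80 = 97.328°.
sin δ = sin 41.70° × sin 97.328° = 0.65980, so δ = +41.284°.
cos h₀ = −tan(-30.1°) tan(+41.284°) = 0.5090, h₀ = 1.0368 rad.
Bracket: h₀ sin ϕ sin δ + cos ϕ cos δ sin h₀ = 1.0368×-0.50151×0.65980 + 0.86515×0.75144×0.86078 = -0.343073 + 0.559600 = 0.216527.
Q̄ = (S_0/π) × [bracket] = (867/π) × 0.216527 = 59.756 W/m².
Daily total = Q̄ × 55.00 h × 3600 s/h = 59.756 × 55.00 × 3600 / 10⁶ = 11.83 MJ/m².

11.8 MJ/m²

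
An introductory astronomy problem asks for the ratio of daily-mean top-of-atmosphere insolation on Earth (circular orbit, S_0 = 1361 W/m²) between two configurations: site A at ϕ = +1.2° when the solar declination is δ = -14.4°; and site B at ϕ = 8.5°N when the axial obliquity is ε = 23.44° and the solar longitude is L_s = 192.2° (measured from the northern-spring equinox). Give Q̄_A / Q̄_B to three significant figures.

— Configuration A (ϕ=+1.2°):
cos h₀ = −tan(+1.2°) tan(-14.400°) = 0.0054, h₀ = 1.5654 rad.
Bracket: h₀ sin ϕ sin δ + cos ϕ cos δ sin h₀ = 1.5654×0.02094×-0.24869 + 0.99978×0.96858×0.99999 = -0.008152 + 0.968357 = 0.960205.
Q̄ = (S_0/π) × [bracket] = (1361/π) × 0.960205 = 415.98 W/m².
— Configuration B (ϕ=+8.5°):
Solar declination: sin δ = sin ε · sin L_s = sin 23.44° × sin 192.2° = -0.08406, so δ = -4.822°.
cos h₀ = −tan(+8.5°) tan(-4.822°) = 0.0126, h₀ = 1.5582 rad.
Bracket: h₀ sin ϕ sin δ + cos ϕ cos δ sin h₀ = 1.5582×0.14781×-0.08406 + 0.98902×0.99646×0.99992 = -0.019360 + 0.985440 = 0.966080.
Q̄ = (S_0/π) × [bracket] = (1361/π) × 0.966080 = 418.52 W/m².
Ratio Q̄_A / Q̄_B = 415.98 / 418.52 = 0.9939.

Q̄_A / Q̄_B ≈ 0.994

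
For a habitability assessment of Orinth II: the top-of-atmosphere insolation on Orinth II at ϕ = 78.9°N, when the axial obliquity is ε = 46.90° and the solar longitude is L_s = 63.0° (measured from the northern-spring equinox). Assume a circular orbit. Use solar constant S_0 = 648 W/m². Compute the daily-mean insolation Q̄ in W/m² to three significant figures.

Q̄ ≈ 414 W/m²

Solar declination: sin δ = sin ε · sin L_s = sin 46.90° × sin 63.0° = 0.65058, so δ = +40.585°.
cos h₀ = −tan(+78.9°) tan(+40.585°) = -4.3664 ≤ −1 ⇒ polar day, h₀ = π.
Bracket: h₀ sin ϕ sin δ + cos ϕ cos δ sin h₀ = 3.1416×0.98129×0.65058 + 0.19252×0.75944×0.00000 = 2.005621 + 0.000000 = 2.005621.
Q̄ = (S_0/π) × [bracket] = (648/π) × 2.005621 = 413.7 W/m².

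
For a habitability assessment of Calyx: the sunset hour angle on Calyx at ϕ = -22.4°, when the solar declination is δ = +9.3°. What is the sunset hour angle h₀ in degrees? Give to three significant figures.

cos h₀ = −tan ϕ · tan δ = −tan(-22.4°) × tan(+9.300°) = 0.0675, so h₀ = 1.5032 rad = 86.13°.

h₀ = 86.1°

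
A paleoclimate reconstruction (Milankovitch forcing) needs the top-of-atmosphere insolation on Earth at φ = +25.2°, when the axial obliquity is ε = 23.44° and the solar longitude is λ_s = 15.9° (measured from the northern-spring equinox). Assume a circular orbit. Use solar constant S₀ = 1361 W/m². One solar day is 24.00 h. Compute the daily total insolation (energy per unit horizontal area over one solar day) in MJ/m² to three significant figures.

36.4 MJ/m²

Solar declination: sin δ = sin ε · sin λ_s = sin 23.44° × sin 15.9° = 0.10898, so δ = +6.256°.
cos H₀ = −tan(+25.2°) tan(+6.256°) = -0.0516, H₀ = 1.6224 rad.
Bracket: H₀ sin φ sin δ + cos φ cos δ sin H₀ = 1.6224×0.42578×0.10898 + 0.90483×0.99404×0.99867 = 0.075282 + 0.898241 = 0.973523.
Q̄ = (S₀/π) × [bracket] = (1361/π) × 0.973523 = 421.75 W/m².
Daily total = Q̄ × 24.00 h × 3600 s/h = 421.75 × 24.00 × 3600 / 10⁶ = 36.44 MJ/m².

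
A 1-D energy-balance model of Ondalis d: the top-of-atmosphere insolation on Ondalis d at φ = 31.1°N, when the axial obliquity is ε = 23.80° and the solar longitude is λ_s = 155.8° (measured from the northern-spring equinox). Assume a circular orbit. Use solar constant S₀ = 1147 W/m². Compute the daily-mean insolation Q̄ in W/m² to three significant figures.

Solar declination: sin δ = sin ε · sin λ_s = sin 23.80° × sin 155.8° = 0.16542, so δ = +9.522°.
cos H₀ = −tan(+31.1°) tan(+9.522°) = -0.1012, H₀ = 1.6722 rad.
Bracket: H₀ sin φ sin δ + cos φ cos δ sin H₀ = 1.6722×0.51653×0.16542 + 0.85627×0.98622×0.99487 = 0.142880 + 0.840138 = 0.983018.
Q̄ = (S₀/π) × [bracket] = (1147/π) × 0.983018 = 358.9 W/m².

Q̄ ≈ 359 W/m²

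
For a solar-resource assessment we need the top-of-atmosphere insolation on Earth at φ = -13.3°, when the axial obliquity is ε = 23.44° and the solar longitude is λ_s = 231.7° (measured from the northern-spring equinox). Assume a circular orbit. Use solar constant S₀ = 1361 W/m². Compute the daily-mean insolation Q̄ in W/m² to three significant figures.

Solar declination: sin δ = sin ε · sin λ_s = sin 23.44° × sin 231.7° = -0.31218, so δ = -18.190°.
cos H₀ = −tan(-13.3°) tan(-18.190°) = -0.0777, H₀ = 1.6486 rad.
Bracket: H₀ sin φ sin δ + cos φ cos δ sin H₀ = 1.6486×-0.23005×-0.31218 + 0.97318×0.95002×0.99698 = 0.118398 + 0.921748 = 1.040146.
Q̄ = (S₀/π) × [bracket] = (1361/π) × 1.040146 = 450.6 W/m².

Q̄ ≈ 451 W/m²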